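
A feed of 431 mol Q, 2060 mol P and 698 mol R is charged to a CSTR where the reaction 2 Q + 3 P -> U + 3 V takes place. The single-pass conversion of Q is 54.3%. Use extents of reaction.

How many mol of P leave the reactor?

Q reacted = 0.543 × 431 = 234 mol; ν_Q = −2, so ξ = 234/2 = 117 mol.
Outlet amounts (n = n₀ + ν ξ):
  Q: 431 − 2(117) = 197
  P: 2060 − 3(117) = 1709
  U: 0 + 1(117) = 117
  V: 0 + 3(117) = 351
  R: 698 (inert)

1710 mol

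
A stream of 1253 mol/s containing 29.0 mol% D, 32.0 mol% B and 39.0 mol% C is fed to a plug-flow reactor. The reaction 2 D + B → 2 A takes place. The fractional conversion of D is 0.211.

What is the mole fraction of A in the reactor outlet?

D reacted = 0.211 × 363.4 = 76.67 mol/s; ν_D = −2, so ξ = 76.67/2 = 38.34 mol/s.
Outlet amounts (n = n₀ + ν ξ):
  D: 363.4 − 2(38.34) = 286.7
  B: 401 − 1(38.34) = 362.6
  A: 0 + 2(38.34) = 76.67
  C: 488.7 (inert)
Total out = 1215 mol/s; y_A = 76.67 / 1215 = 0.06312.

0.0631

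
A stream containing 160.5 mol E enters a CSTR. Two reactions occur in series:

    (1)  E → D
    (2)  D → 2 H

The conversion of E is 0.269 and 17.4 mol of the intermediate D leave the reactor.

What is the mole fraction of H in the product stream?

0.277

Conversion of E: E consumed = 1ξ₁ = 0.269 × 160.5 → ξ₁ = 43.17 mol.
D balance: n_D = 0 + 1ξ₁ − 1ξ₂ = 17.4 → ξ₂ = (1·43.17 − 17.4)/1 = 25.77 mol.
Outlet amounts (n = n₀ + Σ ν·ξ):
  E: 160.5 − 1(43.17) = 117.3
  D: 0 + 1(43.17) − 1(25.77) = 17.4
  H: 0 + 2(25.77) = 51.55
Total out = 186.3 mol; y_H = 51.55 / 186.3 = 0.2767.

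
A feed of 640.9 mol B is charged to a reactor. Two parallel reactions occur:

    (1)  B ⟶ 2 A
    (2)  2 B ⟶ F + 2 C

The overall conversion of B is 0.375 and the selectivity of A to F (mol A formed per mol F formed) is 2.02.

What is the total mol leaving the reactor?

801 mol

Conversion of B: B consumed = 0.375 × 640.9 = 240.3 mol = 1ξ₁ + 2ξ₂.
Selectivity: 2ξ₁ / (1ξ₂) = 2.02 → ξ₁ = 1.01 ξ₂.
Substitute: (1·1.01 + 2) ξ₂ = 240.3 → ξ₂ = 79.85 mol, ξ₁ = 80.64 mol.
Outlet amounts (n = n₀ + Σ ν·ξ):
  B: 640.9 − 1(80.64) − 2(79.85) = 400.6
  A: 0 + 2(80.64) = 161.3
  F: 0 + 1(79.85) = 79.85
  C: 0 + 2(79.85) = 159.7
Total out = 400.6 + 161.3 + 79.85 + 159.7 = 801.4 mol.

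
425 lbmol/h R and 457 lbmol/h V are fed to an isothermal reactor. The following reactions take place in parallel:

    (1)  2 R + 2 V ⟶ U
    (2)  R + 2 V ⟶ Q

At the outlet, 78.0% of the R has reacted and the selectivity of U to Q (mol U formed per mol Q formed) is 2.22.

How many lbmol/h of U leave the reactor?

Conversion of R: R consumed = 0.78 × 425 = 331.5 lbmol/h = 2ξ₁ + 1ξ₂.
Selectivity: 1ξ₁ / (1ξ₂) = 2.22 → ξ₁ = 2.22 ξ₂.
Substitute: (2·2.22 + 1) ξ₂ = 331.5 → ξ₂ = 60.94 lbmol/h, ξ₁ = 135.3 lbmol/h.
Outlet amounts (n = n₀ + Σ ν·ξ):
  R: 425 − 2(135.3) − 1(60.94) = 93.5
  V: 457 − 2(135.3) − 2(60.94) = 64.56
  U: 0 + 1(135.3) = 135.3
  Q: 0 + 1(60.94) = 60.94

135 lbmol/h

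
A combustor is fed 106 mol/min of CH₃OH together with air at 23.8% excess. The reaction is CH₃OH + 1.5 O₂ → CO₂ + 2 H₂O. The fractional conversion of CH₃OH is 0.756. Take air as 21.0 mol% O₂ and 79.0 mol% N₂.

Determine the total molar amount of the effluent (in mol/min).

1080 mol/min

Stoichiometric O₂ = 1.5 × 106 = 159 mol/min; O₂ fed = 159 × 1.238 = 196.8 mol/min.
N₂ fed = 196.8 × 79/21 = 740.5 mol/min.
Fuel reacted = 0.756 × 106 → ξ = 80.14 mol/min.
Outlet (n = n₀ + ν ξ):
  CH₃OH: 106 − 1(80.14) = 25.86
  O₂: 196.8 − 1.5(80.14) = 76.64
  N₂: 740.5 (inert)
  CO₂: 0 + 1(80.14) = 80.14
  H₂O: 0 + 2(80.14) = 160.3
Total out = 25.86 + 76.64 + 740.5 + 80.14 + 160.3 = 1083 mol/min.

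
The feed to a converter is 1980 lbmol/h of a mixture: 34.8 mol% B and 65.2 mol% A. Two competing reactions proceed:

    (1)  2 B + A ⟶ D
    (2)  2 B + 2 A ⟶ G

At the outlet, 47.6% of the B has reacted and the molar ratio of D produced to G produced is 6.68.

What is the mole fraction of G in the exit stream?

Conversion of B: B consumed = 0.476 × 689 = 328 lbmol/h = 2ξ₁ + 2ξ₂.
Selectivity: 1ξ₁ / (1ξ₂) = 6.68 → ξ₁ = 6.68 ξ₂.
Substitute: (2·6.68 + 2) ξ₂ = 328 → ξ₂ = 21.35 lbmol/h, ξ₁ = 142.6 lbmol/h.
Outlet amounts (n = n₀ + Σ ν·ξ):
  B: 689 − 2(142.6) − 2(21.35) = 361.1
  A: 1291 − 1(142.6) − 2(21.35) = 1106
  D: 0 + 1(142.6) = 142.6
  G: 0 + 1(21.35) = 21.35
Total out = 1631 lbmol/h; y_G = 21.35 / 1631 = 0.01309.

0.0131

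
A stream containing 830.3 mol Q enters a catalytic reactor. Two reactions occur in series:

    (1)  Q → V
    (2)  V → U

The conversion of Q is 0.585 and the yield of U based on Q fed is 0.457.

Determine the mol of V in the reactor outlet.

Conversion of Q: Q consumed = 1ξ₁ = 0.585 × 830.3 → ξ₁ = 485.7 mol.
Yield of U: 1ξ₂ / 830.3 = 0.457 → ξ₂ = 379.4 mol.
Outlet amounts (n = n₀ + Σ ν·ξ):
  Q: 830.3 − 1(485.7) = 344.6
  V: 0 + 1(485.7) − 1(379.4) = 106.3
  U: 0 + 1(379.4) = 379.4

106 mol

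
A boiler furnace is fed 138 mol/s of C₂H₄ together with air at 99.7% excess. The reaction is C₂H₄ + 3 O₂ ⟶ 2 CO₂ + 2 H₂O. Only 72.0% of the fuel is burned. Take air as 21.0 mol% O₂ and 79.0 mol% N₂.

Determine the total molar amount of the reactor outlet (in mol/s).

Stoichiometric O₂ = 3 × 138 = 414 mol/s; O₂ fed = 414 × 1.997 = 826.8 mol/s.
N₂ fed = 826.8 × 79/21 = 3110 mol/s.
Fuel reacted = 0.72 × 138 → ξ = 99.36 mol/s.
Outlet (n = n₀ + ν ξ):
  C₂H₄: 138 − 1(99.36) = 38.64
  O₂: 826.8 − 3(99.36) = 528.7
  N₂: 3110 (inert)
  CO₂: 0 + 2(99.36) = 198.7
  H₂O: 0 + 2(99.36) = 198.7
Total out = 38.64 + 528.7 + 3110 + 198.7 + 198.7 = 4075 mol/s.

4070 mol/s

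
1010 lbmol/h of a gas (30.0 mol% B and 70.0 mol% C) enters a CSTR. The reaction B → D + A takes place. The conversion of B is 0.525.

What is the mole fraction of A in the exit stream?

B reacted = 0.525 × 303 = 159.1 lbmol/h; ν_B = −1, so ξ = 159.1/1 = 159.1 lbmol/h.
Outlet amounts (n = n₀ + ν ξ):
  B: 303 − 1(159.1) = 143.9
  D: 0 + 1(159.1) = 159.1
  A: 0 + 1(159.1) = 159.1
  C: 707 (inert)
Total out = 1169 lbmol/h; y_A = 159.1 / 1169 = 0.1361.

0.136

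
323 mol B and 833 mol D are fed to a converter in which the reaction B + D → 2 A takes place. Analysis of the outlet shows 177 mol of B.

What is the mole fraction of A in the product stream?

0.253

For B: n = n₀ − 1ξ → 177 = 323 − 1ξ, giving ξ = 146 mol.
Outlet amounts (n = n₀ + ν ξ):
  B: 323 − 1(146) = 177
  D: 833 − 1(146) = 687
  A: 0 + 2(146) = 292
Total out = 1156 mol; y_A = 292 / 1156 = 0.2526.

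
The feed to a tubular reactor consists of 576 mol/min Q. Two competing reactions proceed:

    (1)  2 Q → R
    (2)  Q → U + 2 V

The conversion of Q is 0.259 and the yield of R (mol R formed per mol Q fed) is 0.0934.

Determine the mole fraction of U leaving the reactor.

Yield of R: 1ξ₁ / 576 = 0.0934 → ξ₁ = 53.8 mol/min.
Conversion of Q: 2ξ₁ + 1ξ₂ = 0.259 × 576 = 149.2 → ξ₂ = 41.59 mol/min.
Outlet amounts (n = n₀ + Σ ν·ξ):
  Q: 576 − 2(53.8) − 1(41.59) = 426.8
  R: 0 + 1(53.8) = 53.8
  U: 0 + 1(41.59) = 41.59
  V: 0 + 2(41.59) = 83.17
Total out = 605.4 mol/min; y_U = 41.59 / 605.4 = 0.0687.

0.0687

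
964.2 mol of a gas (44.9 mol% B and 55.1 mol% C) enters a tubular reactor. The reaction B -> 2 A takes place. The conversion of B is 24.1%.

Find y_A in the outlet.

0.195

B reacted = 0.241 × 432.9 = 104.3 mol; ν_B = −1, so ξ = 104.3/1 = 104.3 mol.
Outlet amounts (n = n₀ + ν ξ):
  B: 432.9 − 1(104.3) = 328.6
  A: 0 + 2(104.3) = 208.7
  C: 531.3 (inert)
Total out = 1069 mol; y_A = 208.7 / 1069 = 0.1953.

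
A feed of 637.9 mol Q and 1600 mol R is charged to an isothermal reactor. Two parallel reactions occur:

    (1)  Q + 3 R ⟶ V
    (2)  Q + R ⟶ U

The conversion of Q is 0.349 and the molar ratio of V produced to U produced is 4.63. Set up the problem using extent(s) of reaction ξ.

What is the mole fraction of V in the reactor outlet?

Conversion of Q: Q consumed = 0.349 × 637.9 = 222.6 mol = 1ξ₁ + 1ξ₂.
Selectivity: 1ξ₁ / (1ξ₂) = 4.63 → ξ₁ = 4.63 ξ₂.
Substitute: (1·4.63 + 1) ξ₂ = 222.6 → ξ₂ = 39.54 mol, ξ₁ = 183.1 mol.
Outlet amounts (n = n₀ + Σ ν·ξ):
  Q: 637.9 − 1(183.1) − 1(39.54) = 415.3
  R: 1600 − 3(183.1) − 1(39.54) = 1011
  V: 0 + 1(183.1) = 183.1
  U: 0 + 1(39.54) = 39.54
Total out = 1649 mol; y_V = 183.1 / 1649 = 0.111.

0.111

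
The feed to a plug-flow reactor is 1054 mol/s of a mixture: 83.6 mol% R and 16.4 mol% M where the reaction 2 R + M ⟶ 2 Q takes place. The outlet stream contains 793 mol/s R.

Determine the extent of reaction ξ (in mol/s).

ξ = 44.1 mol/s

For R: n = n₀ − 2ξ → 793 = 881.1 − 2ξ, giving ξ = 44.07 mol/s.
Outlet amounts (n = n₀ + ν ξ):
  R: 881.1 − 2(44.07) = 793
  M: 172.9 − 1(44.07) = 128.8
  Q: 0 + 2(44.07) = 88.14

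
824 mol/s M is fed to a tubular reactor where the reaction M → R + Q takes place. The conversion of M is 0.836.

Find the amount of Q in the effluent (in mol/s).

M reacted = 0.836 × 824 = 688.9 mol/s; ν_M = −1, so ξ = 688.9/1 = 688.9 mol/s.
Outlet amounts (n = n₀ + ν ξ):
  M: 824 − 1(688.9) = 135.1
  R: 0 + 1(688.9) = 688.9
  Q: 0 + 1(688.9) = 688.9

689 mol/s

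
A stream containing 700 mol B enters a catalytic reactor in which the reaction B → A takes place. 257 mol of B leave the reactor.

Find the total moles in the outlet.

For B: n = n₀ − 1ξ → 257 = 700 − 1ξ, giving ξ = 443 mol.
Outlet amounts (n = n₀ + ν ξ):
  B: 700 − 1(443) = 257
  A: 0 + 1(443) = 443
Total out = 257 + 443 = 700 mol.

700 mol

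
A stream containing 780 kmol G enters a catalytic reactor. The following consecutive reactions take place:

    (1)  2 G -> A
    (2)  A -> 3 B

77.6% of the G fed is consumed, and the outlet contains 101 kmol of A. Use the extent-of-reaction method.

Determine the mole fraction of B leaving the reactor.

0.687

Conversion of G: G consumed = 2ξ₁ = 0.776 × 780 → ξ₁ = 302.6 kmol.
A balance: n_A = 0 + 1ξ₁ − 1ξ₂ = 101 → ξ₂ = (1·302.6 − 101)/1 = 201.6 kmol.
Outlet amounts (n = n₀ + Σ ν·ξ):
  G: 780 − 2(302.6) = 174.7
  A: 0 + 1(302.6) − 1(201.6) = 101
  B: 0 + 3(201.6) = 604.9
Total out = 880.6 kmol; y_B = 604.9 / 880.6 = 0.6869.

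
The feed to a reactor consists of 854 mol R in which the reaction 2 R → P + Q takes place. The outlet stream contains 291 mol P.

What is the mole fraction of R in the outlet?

For P: n = n₀ + 1ξ → 291 = 0 + 1ξ, giving ξ = 291 mol.
Outlet amounts (n = n₀ + ν ξ):
  R: 854 − 2(291) = 272
  P: 0 + 1(291) = 291
  Q: 0 + 1(291) = 291
Total out = 854 mol; y_R = 272 / 854 = 0.3185.

0.319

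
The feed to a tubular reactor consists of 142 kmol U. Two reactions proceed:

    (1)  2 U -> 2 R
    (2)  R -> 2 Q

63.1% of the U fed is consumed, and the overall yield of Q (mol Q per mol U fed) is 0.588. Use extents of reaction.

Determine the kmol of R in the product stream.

Conversion of U: U consumed = 2ξ₁ = 0.631 × 142 → ξ₁ = 44.8 kmol.
Yield of Q: 2ξ₂ / 142 = 0.588 → ξ₂ = 41.75 kmol.
Outlet amounts (n = n₀ + Σ ν·ξ):
  U: 142 − 2(44.8) = 52.4
  R: 0 + 2(44.8) − 1(41.75) = 47.85
  Q: 0 + 2(41.75) = 83.5

47.9 kmol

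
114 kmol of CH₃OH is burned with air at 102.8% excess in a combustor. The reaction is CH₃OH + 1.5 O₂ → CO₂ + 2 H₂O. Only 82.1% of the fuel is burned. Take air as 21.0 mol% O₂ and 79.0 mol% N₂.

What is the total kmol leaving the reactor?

1810 kmol

Stoichiometric O₂ = 1.5 × 114 = 171 kmol; O₂ fed = 171 × 2.028 = 346.8 kmol.
N₂ fed = 346.8 × 79/21 = 1305 kmol.
Fuel reacted = 0.821 × 114 → ξ = 93.59 kmol.
Outlet (n = n₀ + ν ξ):
  CH₃OH: 114 − 1(93.59) = 20.41
  O₂: 346.8 − 1.5(93.59) = 206.4
  N₂: 1305 (inert)
  CO₂: 0 + 1(93.59) = 93.59
  H₂O: 0 + 2(93.59) = 187.2
Total out = 20.41 + 206.4 + 1305 + 93.59 + 187.2 = 1812 kmol.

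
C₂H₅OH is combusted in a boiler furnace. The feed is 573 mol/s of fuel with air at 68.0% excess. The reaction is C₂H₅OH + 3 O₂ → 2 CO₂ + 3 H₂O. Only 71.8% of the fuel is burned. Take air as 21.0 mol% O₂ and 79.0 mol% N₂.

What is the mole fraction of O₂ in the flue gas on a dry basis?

0.122

Stoichiometric O₂ = 3 × 573 = 1719 mol/s; O₂ fed = 1719 × 1.680 = 2888 mol/s.
N₂ fed = 2888 × 79/21 = 10860 mol/s.
Fuel reacted = 0.718 × 573 → ξ = 411.4 mol/s.
Outlet (n = n₀ + ν ξ):
  C₂H₅OH: 573 − 1(411.4) = 161.6
  O₂: 2888 − 3(411.4) = 1654
  N₂: 10860 (inert)
  CO₂: 0 + 2(411.4) = 822.8
  H₂O: 0 + 3(411.4) = 1234
Dry total = 13500 mol/s; y_O₂ (dry) = 1654 / 13500 = 0.1225.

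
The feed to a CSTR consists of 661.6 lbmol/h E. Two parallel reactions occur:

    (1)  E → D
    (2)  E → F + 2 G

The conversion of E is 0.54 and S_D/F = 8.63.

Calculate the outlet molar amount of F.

Conversion of E: E consumed = 0.54 × 661.6 = 357.3 lbmol/h = 1ξ₁ + 1ξ₂.
Selectivity: 1ξ₁ / (1ξ₂) = 8.63 → ξ₁ = 8.63 ξ₂.
Substitute: (1·8.63 + 1) ξ₂ = 357.3 → ξ₂ = 37.1 lbmol/h, ξ₁ = 320.2 lbmol/h.
Outlet amounts (n = n₀ + Σ ν·ξ):
  E: 661.6 − 1(320.2) − 1(37.1) = 304.3
  D: 0 + 1(320.2) = 320.2
  F: 0 + 1(37.1) = 37.1
  G: 0 + 2(37.1) = 74.2

37.1 lbmol/h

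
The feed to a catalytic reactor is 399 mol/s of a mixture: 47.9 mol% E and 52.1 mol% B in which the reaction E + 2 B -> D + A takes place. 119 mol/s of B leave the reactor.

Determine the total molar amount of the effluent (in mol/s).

For B: n = n₀ − 2ξ → 119 = 207.9 − 2ξ, giving ξ = 44.44 mol/s.
Outlet amounts (n = n₀ + ν ξ):
  E: 191.1 − 1(44.44) = 146.7
  B: 207.9 − 2(44.44) = 119
  D: 0 + 1(44.44) = 44.44
  A: 0 + 1(44.44) = 44.44
Total out = 146.7 + 119 + 44.44 + 44.44 = 354.6 mol/s.

355 mol/s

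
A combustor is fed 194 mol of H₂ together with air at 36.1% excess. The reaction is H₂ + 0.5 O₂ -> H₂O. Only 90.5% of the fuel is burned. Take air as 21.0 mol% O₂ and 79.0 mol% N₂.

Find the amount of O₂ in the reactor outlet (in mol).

44.2 mol

Stoichiometric O₂ = 0.5 × 194 = 97 mol; O₂ fed = 97 × 1.361 = 132 mol.
N₂ fed = 132 × 79/21 = 496.6 mol.
Fuel reacted = 0.905 × 194 → ξ = 175.6 mol.
Outlet (n = n₀ + ν ξ):
  H₂: 194 − 1(175.6) = 18.43
  O₂: 132 − 0.5(175.6) = 44.23
  N₂: 496.6 (inert)
  H₂O: 0 + 1(175.6) = 175.6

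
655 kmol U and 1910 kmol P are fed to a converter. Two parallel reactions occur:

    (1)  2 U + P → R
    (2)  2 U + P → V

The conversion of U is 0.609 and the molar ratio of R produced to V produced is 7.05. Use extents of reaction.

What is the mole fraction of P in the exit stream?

Conversion of U: U consumed = 0.609 × 655 = 398.9 kmol = 2ξ₁ + 2ξ₂.
Selectivity: 1ξ₁ / (1ξ₂) = 7.05 → ξ₁ = 7.05 ξ₂.
Substitute: (2·7.05 + 2) ξ₂ = 398.9 → ξ₂ = 24.78 kmol, ξ₁ = 174.7 kmol.
Outlet amounts (n = n₀ + Σ ν·ξ):
  U: 655 − 2(174.7) − 2(24.78) = 256.1
  P: 1910 − 1(174.7) − 1(24.78) = 1711
  R: 0 + 1(174.7) = 174.7
  V: 0 + 1(24.78) = 24.78
Total out = 2166 kmol; y_P = 1711 / 2166 = 0.7897.

0.79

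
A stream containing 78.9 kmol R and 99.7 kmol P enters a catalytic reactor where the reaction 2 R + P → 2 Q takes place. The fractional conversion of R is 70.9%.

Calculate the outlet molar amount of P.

R reacted = 0.709 × 78.9 = 55.94 kmol; ν_R = −2, so ξ = 55.94/2 = 27.97 kmol.
Outlet amounts (n = n₀ + ν ξ):
  R: 78.9 − 2(27.97) = 22.96
  P: 99.7 − 1(27.97) = 71.73
  Q: 0 + 2(27.97) = 55.94

71.7 kmol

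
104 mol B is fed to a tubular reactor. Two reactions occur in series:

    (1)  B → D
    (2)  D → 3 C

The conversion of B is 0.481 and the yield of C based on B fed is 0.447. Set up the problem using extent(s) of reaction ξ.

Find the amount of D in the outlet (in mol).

Conversion of B: B consumed = 1ξ₁ = 0.481 × 104 → ξ₁ = 50.02 mol.
Yield of C: 3ξ₂ / 104 = 0.447 → ξ₂ = 15.5 mol.
Outlet amounts (n = n₀ + Σ ν·ξ):
  B: 104 − 1(50.02) = 53.98
  D: 0 + 1(50.02) − 1(15.5) = 34.53
  C: 0 + 3(15.5) = 46.49

34.5 mol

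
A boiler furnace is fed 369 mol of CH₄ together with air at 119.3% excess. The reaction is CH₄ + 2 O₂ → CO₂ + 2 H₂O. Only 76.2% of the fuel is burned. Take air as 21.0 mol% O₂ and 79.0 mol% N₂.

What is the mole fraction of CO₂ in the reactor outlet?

0.0348

Stoichiometric O₂ = 2 × 369 = 738 mol; O₂ fed = 738 × 2.193 = 1618 mol.
N₂ fed = 1618 × 79/21 = 6088 mol.
Fuel reacted = 0.762 × 369 → ξ = 281.2 mol.
Outlet (n = n₀ + ν ξ):
  CH₄: 369 − 1(281.2) = 87.82
  O₂: 1618 − 2(281.2) = 1056
  N₂: 6088 (inert)
  CO₂: 0 + 1(281.2) = 281.2
  H₂O: 0 + 2(281.2) = 562.4
Total out = 8076 mol; y_CO₂ = 281.2 / 8076 = 0.03482.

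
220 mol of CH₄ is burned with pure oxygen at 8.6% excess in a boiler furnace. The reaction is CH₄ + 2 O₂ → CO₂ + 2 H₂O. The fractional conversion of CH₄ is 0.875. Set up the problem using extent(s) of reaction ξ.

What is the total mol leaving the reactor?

Stoichiometric O₂ = 2 × 220 = 440 mol; O₂ fed = 440 × 1.086 = 477.8 mol.
Fuel reacted = 0.875 × 220 → ξ = 192.5 mol.
Outlet (n = n₀ + ν ξ):
  CH₄: 220 − 1(192.5) = 27.5
  O₂: 477.8 − 2(192.5) = 92.84
  CO₂: 0 + 1(192.5) = 192.5
  H₂O: 0 + 2(192.5) = 385
Total out = 27.5 + 92.84 + 192.5 + 385 = 697.8 mol.

698 mol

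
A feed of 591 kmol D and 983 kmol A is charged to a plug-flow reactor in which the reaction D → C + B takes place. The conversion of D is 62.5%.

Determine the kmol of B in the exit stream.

D reacted = 0.625 × 591 = 369.4 kmol; ν_D = −1, so ξ = 369.4/1 = 369.4 kmol.
Outlet amounts (n = n₀ + ν ξ):
  D: 591 − 1(369.4) = 221.6
  C: 0 + 1(369.4) = 369.4
  B: 0 + 1(369.4) = 369.4
  A: 983 (inert)

369 kmol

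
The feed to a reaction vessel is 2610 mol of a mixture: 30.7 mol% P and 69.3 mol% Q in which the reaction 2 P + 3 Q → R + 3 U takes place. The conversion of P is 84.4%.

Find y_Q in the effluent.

P reacted = 0.844 × 801.3 = 676.3 mol; ν_P = −2, so ξ = 676.3/2 = 338.1 mol.
Outlet amounts (n = n₀ + ν ξ):
  P: 801.3 − 2(338.1) = 125
  Q: 1809 − 3(338.1) = 794.3
  R: 0 + 1(338.1) = 338.1
  U: 0 + 3(338.1) = 1014
Total out = 2272 mol; y_Q = 794.3 / 2272 = 0.3496.

0.35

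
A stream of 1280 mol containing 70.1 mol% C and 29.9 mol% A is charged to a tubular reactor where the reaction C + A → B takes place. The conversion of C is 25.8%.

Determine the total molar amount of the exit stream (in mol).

1050 mol

C reacted = 0.258 × 897.3 = 231.5 mol; ν_C = −1, so ξ = 231.5/1 = 231.5 mol.
Outlet amounts (n = n₀ + ν ξ):
  C: 897.3 − 1(231.5) = 665.8
  A: 382.7 − 1(231.5) = 151.2
  B: 0 + 1(231.5) = 231.5
Total out = 665.8 + 151.2 + 231.5 = 1049 mol.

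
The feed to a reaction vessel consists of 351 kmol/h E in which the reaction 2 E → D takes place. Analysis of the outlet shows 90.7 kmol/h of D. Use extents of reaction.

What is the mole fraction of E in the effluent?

For D: n = n₀ + 1ξ → 90.7 = 0 + 1ξ, giving ξ = 90.7 kmol/h.
Outlet amounts (n = n₀ + ν ξ):
  E: 351 − 2(90.7) = 169.6
  D: 0 + 1(90.7) = 90.7
Total out = 260.3 kmol/h; y_E = 169.6 / 260.3 = 0.6516.

0.652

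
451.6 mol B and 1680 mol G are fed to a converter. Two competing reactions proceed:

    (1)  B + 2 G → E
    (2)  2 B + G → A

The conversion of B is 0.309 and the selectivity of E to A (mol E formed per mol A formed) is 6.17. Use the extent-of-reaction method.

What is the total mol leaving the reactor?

1890 mol

Conversion of B: B consumed = 0.309 × 451.6 = 139.5 mol = 1ξ₁ + 2ξ₂.
Selectivity: 1ξ₁ / (1ξ₂) = 6.17 → ξ₁ = 6.17 ξ₂.
Substitute: (1·6.17 + 2) ξ₂ = 139.5 → ξ₂ = 17.08 mol, ξ₁ = 105.4 mol.
Outlet amounts (n = n₀ + Σ ν·ξ):
  B: 451.6 − 1(105.4) − 2(17.08) = 312.1
  G: 1680 − 2(105.4) − 1(17.08) = 1452
  E: 0 + 1(105.4) = 105.4
  A: 0 + 1(17.08) = 17.08
Total out = 312.1 + 1452 + 105.4 + 17.08 = 1887 mol.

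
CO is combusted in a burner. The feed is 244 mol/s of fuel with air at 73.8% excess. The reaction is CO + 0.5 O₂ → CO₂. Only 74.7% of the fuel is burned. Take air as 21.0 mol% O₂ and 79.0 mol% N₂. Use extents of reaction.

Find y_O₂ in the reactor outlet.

Stoichiometric O₂ = 0.5 × 244 = 122 mol/s; O₂ fed = 122 × 1.738 = 212 mol/s.
N₂ fed = 212 × 79/21 = 797.7 mol/s.
Fuel reacted = 0.747 × 244 → ξ = 182.3 mol/s.
Outlet (n = n₀ + ν ξ):
  CO: 244 − 1(182.3) = 61.73
  O₂: 212 − 0.5(182.3) = 120.9
  N₂: 797.7 (inert)
  CO₂: 0 + 1(182.3) = 182.3
Total out = 1163 mol/s; y_O₂ = 120.9 / 1163 = 0.104.

0.104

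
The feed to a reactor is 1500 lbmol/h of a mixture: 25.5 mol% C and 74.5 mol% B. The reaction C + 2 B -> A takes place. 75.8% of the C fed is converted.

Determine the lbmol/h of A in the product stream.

C reacted = 0.758 × 382.5 = 289.9 lbmol/h; ν_C = −1, so ξ = 289.9/1 = 289.9 lbmol/h.
Outlet amounts (n = n₀ + ν ξ):
  C: 382.5 − 1(289.9) = 92.56
  B: 1118 − 2(289.9) = 537.6
  A: 0 + 1(289.9) = 289.9

290 lbmol/h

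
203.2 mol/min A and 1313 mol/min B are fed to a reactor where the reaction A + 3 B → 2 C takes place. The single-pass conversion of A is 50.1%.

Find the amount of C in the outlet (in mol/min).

A reacted = 0.501 × 203.2 = 101.8 mol/min; ν_A = −1, so ξ = 101.8/1 = 101.8 mol/min.
Outlet amounts (n = n₀ + ν ξ):
  A: 203.2 − 1(101.8) = 101.4
  B: 1313 − 3(101.8) = 1008
  C: 0 + 2(101.8) = 203.6

204 mol/min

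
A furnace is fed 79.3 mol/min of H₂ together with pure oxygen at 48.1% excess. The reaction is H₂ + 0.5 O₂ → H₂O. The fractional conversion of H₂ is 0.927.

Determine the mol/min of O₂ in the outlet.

22 mol/min

Stoichiometric O₂ = 0.5 × 79.3 = 39.65 mol/min; O₂ fed = 39.65 × 1.481 = 58.72 mol/min.
Fuel reacted = 0.927 × 79.3 → ξ = 73.51 mol/min.
Outlet (n = n₀ + ν ξ):
  H₂: 79.3 − 1(73.51) = 5.789
  O₂: 58.72 − 0.5(73.51) = 21.97
  H₂O: 0 + 1(73.51) = 73.51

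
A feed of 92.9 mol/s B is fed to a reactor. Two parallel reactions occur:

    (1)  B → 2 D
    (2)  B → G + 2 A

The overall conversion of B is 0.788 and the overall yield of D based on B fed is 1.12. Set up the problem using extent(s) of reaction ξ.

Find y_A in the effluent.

0.226

Yield of D: 2ξ₁ / 92.9 = 1.12 → ξ₁ = 52.02 mol/s.
Conversion of B: 1ξ₁ + 1ξ₂ = 0.788 × 92.9 = 73.21 → ξ₂ = 21.18 mol/s.
Outlet amounts (n = n₀ + Σ ν·ξ):
  B: 92.9 − 1(52.02) − 1(21.18) = 19.69
  D: 0 + 2(52.02) = 104
  G: 0 + 1(21.18) = 21.18
  A: 0 + 2(21.18) = 42.36
Total out = 187.3 mol/s; y_A = 42.36 / 187.3 = 0.2262.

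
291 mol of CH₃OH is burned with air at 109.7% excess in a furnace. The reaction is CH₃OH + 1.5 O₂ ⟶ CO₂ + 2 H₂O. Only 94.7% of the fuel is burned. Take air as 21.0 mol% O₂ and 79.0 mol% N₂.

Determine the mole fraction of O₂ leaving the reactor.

0.105

Stoichiometric O₂ = 1.5 × 291 = 436.5 mol; O₂ fed = 436.5 × 2.097 = 915.3 mol.
N₂ fed = 915.3 × 79/21 = 3443 mol.
Fuel reacted = 0.947 × 291 → ξ = 275.6 mol.
Outlet (n = n₀ + ν ξ):
  CH₃OH: 291 − 1(275.6) = 15.42
  O₂: 915.3 − 1.5(275.6) = 502
  N₂: 3443 (inert)
  CO₂: 0 + 1(275.6) = 275.6
  H₂O: 0 + 2(275.6) = 551.2
Total out = 4788 mol; y_O₂ = 502 / 4788 = 0.1049.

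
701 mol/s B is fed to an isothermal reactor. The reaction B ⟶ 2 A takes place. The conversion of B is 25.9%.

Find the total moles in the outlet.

883 mol/s

B reacted = 0.259 × 701 = 181.6 mol/s; ν_B = −1, so ξ = 181.6/1 = 181.6 mol/s.
Outlet amounts (n = n₀ + ν ξ):
  B: 701 − 1(181.6) = 519.4
  A: 0 + 2(181.6) = 363.1
Total out = 519.4 + 363.1 = 882.6 mol/s.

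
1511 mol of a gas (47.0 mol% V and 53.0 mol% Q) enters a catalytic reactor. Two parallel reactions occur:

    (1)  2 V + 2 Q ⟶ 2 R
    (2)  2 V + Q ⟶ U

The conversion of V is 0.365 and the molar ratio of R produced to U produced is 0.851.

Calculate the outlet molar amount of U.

Conversion of V: V consumed = 0.365 × 710.2 = 259.2 mol = 2ξ₁ + 2ξ₂.
Selectivity: 2ξ₁ / (1ξ₂) = 0.851 → ξ₁ = 0.4255 ξ₂.
Substitute: (2·0.4255 + 2) ξ₂ = 259.2 → ξ₂ = 90.92 mol, ξ₁ = 38.69 mol.
Outlet amounts (n = n₀ + Σ ν·ξ):
  V: 710.2 − 2(38.69) − 2(90.92) = 451
  Q: 800.8 − 2(38.69) − 1(90.92) = 632.5
  R: 0 + 2(38.69) = 77.37
  U: 0 + 1(90.92) = 90.92

90.9 mol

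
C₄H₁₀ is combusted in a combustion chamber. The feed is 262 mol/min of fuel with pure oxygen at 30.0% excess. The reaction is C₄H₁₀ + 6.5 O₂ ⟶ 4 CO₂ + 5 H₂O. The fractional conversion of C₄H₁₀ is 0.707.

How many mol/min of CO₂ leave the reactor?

741 mol/min

Stoichiometric O₂ = 6.5 × 262 = 1703 mol/min; O₂ fed = 1703 × 1.300 = 2214 mol/min.
Fuel reacted = 0.707 × 262 → ξ = 185.2 mol/min.
Outlet (n = n₀ + ν ξ):
  C₄H₁₀: 262 − 1(185.2) = 76.77
  O₂: 2214 − 6.5(185.2) = 1010
  CO₂: 0 + 4(185.2) = 740.9
  H₂O: 0 + 5(185.2) = 926.2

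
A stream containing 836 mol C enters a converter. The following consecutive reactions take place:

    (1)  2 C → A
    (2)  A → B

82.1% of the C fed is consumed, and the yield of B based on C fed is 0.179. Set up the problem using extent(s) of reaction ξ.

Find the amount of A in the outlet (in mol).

Conversion of C: C consumed = 2ξ₁ = 0.821 × 836 → ξ₁ = 343.2 mol.
Yield of B: 1ξ₂ / 836 = 0.179 → ξ₂ = 149.6 mol.
Outlet amounts (n = n₀ + Σ ν·ξ):
  C: 836 − 2(343.2) = 149.6
  A: 0 + 1(343.2) − 1(149.6) = 193.5
  B: 0 + 1(149.6) = 149.6

194 mol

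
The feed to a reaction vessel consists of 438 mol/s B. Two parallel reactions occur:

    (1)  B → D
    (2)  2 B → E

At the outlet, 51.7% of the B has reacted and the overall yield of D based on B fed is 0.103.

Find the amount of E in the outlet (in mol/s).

Yield of D: 1ξ₁ / 438 = 0.103 → ξ₁ = 45.11 mol/s.
Conversion of B: 1ξ₁ + 2ξ₂ = 0.517 × 438 = 226.4 → ξ₂ = 90.67 mol/s.
Outlet amounts (n = n₀ + Σ ν·ξ):
  B: 438 − 1(45.11) − 2(90.67) = 211.6
  D: 0 + 1(45.11) = 45.11
  E: 0 + 1(90.67) = 90.67

90.7 mol/s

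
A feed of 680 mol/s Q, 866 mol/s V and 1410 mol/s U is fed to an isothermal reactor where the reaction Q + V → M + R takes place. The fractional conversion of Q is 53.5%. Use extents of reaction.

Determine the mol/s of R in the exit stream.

364 mol/s

Q reacted = 0.535 × 680 = 363.8 mol/s; ν_Q = −1, so ξ = 363.8/1 = 363.8 mol/s.
Outlet amounts (n = n₀ + ν ξ):
  Q: 680 − 1(363.8) = 316.2
  V: 866 − 1(363.8) = 502.2
  M: 0 + 1(363.8) = 363.8
  R: 0 + 1(363.8) = 363.8
  U: 1410 (inert)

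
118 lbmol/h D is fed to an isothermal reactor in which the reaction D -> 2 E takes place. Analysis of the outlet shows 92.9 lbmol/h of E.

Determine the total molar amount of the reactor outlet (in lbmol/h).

For E: n = n₀ + 2ξ → 92.9 = 0 + 2ξ, giving ξ = 46.45 lbmol/h.
Outlet amounts (n = n₀ + ν ξ):
  D: 118 − 1(46.45) = 71.55
  E: 0 + 2(46.45) = 92.9
Total out = 71.55 + 92.9 = 164.4 lbmol/h.

164 lbmol/h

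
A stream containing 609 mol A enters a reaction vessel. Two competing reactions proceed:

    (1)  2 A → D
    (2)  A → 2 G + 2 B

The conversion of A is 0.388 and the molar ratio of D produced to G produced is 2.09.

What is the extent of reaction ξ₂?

Conversion of A: A consumed = 0.388 × 609 = 236.3 mol = 2ξ₁ + 1ξ₂.
Selectivity: 1ξ₁ / (2ξ₂) = 2.09 → ξ₁ = 4.18 ξ₂.
Substitute: (2·4.18 + 1) ξ₂ = 236.3 → ξ₂ = 25.24 mol, ξ₁ = 105.5 mol.
Outlet amounts (n = n₀ + Σ ν·ξ):
  A: 609 − 2(105.5) − 1(25.24) = 372.7
  D: 0 + 1(105.5) = 105.5
  G: 0 + 2(25.24) = 50.49
  B: 0 + 2(25.24) = 50.49

ξ₂ = 25.2 mol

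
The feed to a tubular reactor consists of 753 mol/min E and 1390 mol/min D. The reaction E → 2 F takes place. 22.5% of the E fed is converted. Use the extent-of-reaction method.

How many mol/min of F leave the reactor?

E reacted = 0.225 × 753 = 169.4 mol/min; ν_E = −1, so ξ = 169.4/1 = 169.4 mol/min.
Outlet amounts (n = n₀ + ν ξ):
  E: 753 − 1(169.4) = 583.6
  F: 0 + 2(169.4) = 338.9
  D: 1390 (inert)

339 mol/min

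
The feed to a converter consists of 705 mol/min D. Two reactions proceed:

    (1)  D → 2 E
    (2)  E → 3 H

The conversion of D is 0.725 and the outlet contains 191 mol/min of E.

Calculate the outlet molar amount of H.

Conversion of D: D consumed = 1ξ₁ = 0.725 × 705 → ξ₁ = 511.1 mol/min.
E balance: n_E = 0 + 2ξ₁ − 1ξ₂ = 191 → ξ₂ = (2·511.1 − 191)/1 = 831.2 mol/min.
Outlet amounts (n = n₀ + Σ ν·ξ):
  D: 705 − 1(511.1) = 193.9
  E: 0 + 2(511.1) − 1(831.2) = 191
  H: 0 + 3(831.2) = 2494

2490 mol/min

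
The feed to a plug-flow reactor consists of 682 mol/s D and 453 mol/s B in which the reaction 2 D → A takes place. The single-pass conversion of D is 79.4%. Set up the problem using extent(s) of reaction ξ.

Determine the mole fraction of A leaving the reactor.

D reacted = 0.794 × 682 = 541.5 mol/s; ν_D = −2, so ξ = 541.5/2 = 270.8 mol/s.
Outlet amounts (n = n₀ + ν ξ):
  D: 682 − 2(270.8) = 140.5
  A: 0 + 1(270.8) = 270.8
  B: 453 (inert)
Total out = 864.2 mol/s; y_A = 270.8 / 864.2 = 0.3133.

0.313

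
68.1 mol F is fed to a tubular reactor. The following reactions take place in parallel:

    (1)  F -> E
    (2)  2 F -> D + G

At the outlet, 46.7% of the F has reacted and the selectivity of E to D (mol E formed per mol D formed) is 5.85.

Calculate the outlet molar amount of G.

Conversion of F: F consumed = 0.467 × 68.1 = 31.8 mol = 1ξ₁ + 2ξ₂.
Selectivity: 1ξ₁ / (1ξ₂) = 5.85 → ξ₁ = 5.85 ξ₂.
Substitute: (1·5.85 + 2) ξ₂ = 31.8 → ξ₂ = 4.051 mol, ξ₁ = 23.7 mol.
Outlet amounts (n = n₀ + Σ ν·ξ):
  F: 68.1 − 1(23.7) − 2(4.051) = 36.3
  E: 0 + 1(23.7) = 23.7
  D: 0 + 1(4.051) = 4.051
  G: 0 + 1(4.051) = 4.051

4.05 mol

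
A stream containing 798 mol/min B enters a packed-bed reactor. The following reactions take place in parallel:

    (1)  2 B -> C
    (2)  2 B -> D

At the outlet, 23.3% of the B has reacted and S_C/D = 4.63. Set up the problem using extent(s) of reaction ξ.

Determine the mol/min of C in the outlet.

76.5 mol/min

Conversion of B: B consumed = 0.233 × 798 = 185.9 mol/min = 2ξ₁ + 2ξ₂.
Selectivity: 1ξ₁ / (1ξ₂) = 4.63 → ξ₁ = 4.63 ξ₂.
Substitute: (2·4.63 + 2) ξ₂ = 185.9 → ξ₂ = 16.51 mol/min, ξ₁ = 76.45 mol/min.
Outlet amounts (n = n₀ + Σ ν·ξ):
  B: 798 − 2(76.45) − 2(16.51) = 612.1
  C: 0 + 1(76.45) = 76.45
  D: 0 + 1(16.51) = 16.51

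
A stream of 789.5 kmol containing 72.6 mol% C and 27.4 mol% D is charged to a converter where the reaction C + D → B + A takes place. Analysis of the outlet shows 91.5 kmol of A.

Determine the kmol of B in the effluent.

91.5 kmol

For A: n = n₀ + 1ξ → 91.5 = 0 + 1ξ, giving ξ = 91.5 kmol.
Outlet amounts (n = n₀ + ν ξ):
  C: 573.2 − 1(91.5) = 481.7
  D: 216.3 − 1(91.5) = 124.8
  B: 0 + 1(91.5) = 91.5
  A: 0 + 1(91.5) = 91.5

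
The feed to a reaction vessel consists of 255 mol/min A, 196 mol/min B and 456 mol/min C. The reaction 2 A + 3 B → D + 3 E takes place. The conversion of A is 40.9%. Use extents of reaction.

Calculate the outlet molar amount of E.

156 mol/min

A reacted = 0.409 × 255 = 104.3 mol/min; ν_A = −2, so ξ = 104.3/2 = 52.15 mol/min.
Outlet amounts (n = n₀ + ν ξ):
  A: 255 − 2(52.15) = 150.7
  B: 196 − 3(52.15) = 39.56
  D: 0 + 1(52.15) = 52.15
  E: 0 + 3(52.15) = 156.4
  C: 456 (inert)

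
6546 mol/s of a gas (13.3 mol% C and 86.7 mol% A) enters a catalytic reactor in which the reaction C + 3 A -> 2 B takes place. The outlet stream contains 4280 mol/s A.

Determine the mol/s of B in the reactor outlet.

930 mol/s

For A: n = n₀ − 3ξ → 4280 = 5675 − 3ξ, giving ξ = 465.1 mol/s.
Outlet amounts (n = n₀ + ν ξ):
  C: 870.6 − 1(465.1) = 405.5
  A: 5675 − 3(465.1) = 4280
  B: 0 + 2(465.1) = 930.3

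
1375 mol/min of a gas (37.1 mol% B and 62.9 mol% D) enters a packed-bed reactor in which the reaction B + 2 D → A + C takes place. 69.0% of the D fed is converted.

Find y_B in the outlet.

0.197

D reacted = 0.69 × 864.9 = 596.8 mol/min; ν_D = −2, so ξ = 596.8/2 = 298.4 mol/min.
Outlet amounts (n = n₀ + ν ξ):
  B: 510.1 − 1(298.4) = 211.7
  D: 864.9 − 2(298.4) = 268.1
  A: 0 + 1(298.4) = 298.4
  C: 0 + 1(298.4) = 298.4
Total out = 1077 mol/min; y_B = 211.7 / 1077 = 0.1967.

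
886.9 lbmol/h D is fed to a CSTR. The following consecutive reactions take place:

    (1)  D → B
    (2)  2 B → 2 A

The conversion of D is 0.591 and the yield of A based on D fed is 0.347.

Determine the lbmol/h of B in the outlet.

Conversion of D: D consumed = 1ξ₁ = 0.591 × 886.9 → ξ₁ = 524.2 lbmol/h.
Yield of A: 2ξ₂ / 886.9 = 0.347 → ξ₂ = 153.9 lbmol/h.
Outlet amounts (n = n₀ + Σ ν·ξ):
  D: 886.9 − 1(524.2) = 362.7
  B: 0 + 1(524.2) − 2(153.9) = 216.4
  A: 0 + 2(153.9) = 307.8

216 lbmol/h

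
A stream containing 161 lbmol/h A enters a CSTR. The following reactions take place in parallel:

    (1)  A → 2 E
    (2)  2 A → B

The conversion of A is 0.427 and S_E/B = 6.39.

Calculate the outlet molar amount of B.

Conversion of A: A consumed = 0.427 × 161 = 68.75 lbmol/h = 1ξ₁ + 2ξ₂.
Selectivity: 2ξ₁ / (1ξ₂) = 6.39 → ξ₁ = 3.195 ξ₂.
Substitute: (1·3.195 + 2) ξ₂ = 68.75 → ξ₂ = 13.23 lbmol/h, ξ₁ = 42.28 lbmol/h.
Outlet amounts (n = n₀ + Σ ν·ξ):
  A: 161 − 1(42.28) − 2(13.23) = 92.25
  E: 0 + 2(42.28) = 84.56
  B: 0 + 1(13.23) = 13.23

13.2 lbmol/h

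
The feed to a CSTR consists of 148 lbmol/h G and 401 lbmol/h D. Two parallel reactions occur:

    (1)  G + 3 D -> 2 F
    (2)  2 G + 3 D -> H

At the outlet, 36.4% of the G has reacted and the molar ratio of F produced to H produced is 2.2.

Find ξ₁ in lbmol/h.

Conversion of G: G consumed = 0.364 × 148 = 53.87 lbmol/h = 1ξ₁ + 2ξ₂.
Selectivity: 2ξ₁ / (1ξ₂) = 2.2 → ξ₁ = 1.1 ξ₂.
Substitute: (1·1.1 + 2) ξ₂ = 53.87 → ξ₂ = 17.38 lbmol/h, ξ₁ = 19.12 lbmol/h.
Outlet amounts (n = n₀ + Σ ν·ξ):
  G: 148 − 1(19.12) − 2(17.38) = 94.13
  D: 401 − 3(19.12) − 3(17.38) = 291.5
  F: 0 + 2(19.12) = 38.23
  H: 0 + 1(17.38) = 17.38

ξ₁ = 19.1 lbmol/h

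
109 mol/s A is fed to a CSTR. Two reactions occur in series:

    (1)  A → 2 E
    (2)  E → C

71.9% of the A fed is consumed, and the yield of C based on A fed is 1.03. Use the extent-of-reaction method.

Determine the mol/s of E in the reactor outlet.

Conversion of A: A consumed = 1ξ₁ = 0.719 × 109 → ξ₁ = 78.37 mol/s.
Yield of C: 1ξ₂ / 109 = 1.03 → ξ₂ = 112.3 mol/s.
Outlet amounts (n = n₀ + Σ ν·ξ):
  A: 109 − 1(78.37) = 30.63
  E: 0 + 2(78.37) − 1(112.3) = 44.47
  C: 0 + 1(112.3) = 112.3

44.5 mol/s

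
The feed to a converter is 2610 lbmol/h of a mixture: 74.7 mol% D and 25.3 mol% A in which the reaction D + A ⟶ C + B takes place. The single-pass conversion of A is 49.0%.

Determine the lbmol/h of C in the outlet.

324 lbmol/h

A reacted = 0.49 × 660.3 = 323.6 lbmol/h; ν_A = −1, so ξ = 323.6/1 = 323.6 lbmol/h.
Outlet amounts (n = n₀ + ν ξ):
  D: 1950 − 1(323.6) = 1626
  A: 660.3 − 1(323.6) = 336.8
  C: 0 + 1(323.6) = 323.6
  B: 0 + 1(323.6) = 323.6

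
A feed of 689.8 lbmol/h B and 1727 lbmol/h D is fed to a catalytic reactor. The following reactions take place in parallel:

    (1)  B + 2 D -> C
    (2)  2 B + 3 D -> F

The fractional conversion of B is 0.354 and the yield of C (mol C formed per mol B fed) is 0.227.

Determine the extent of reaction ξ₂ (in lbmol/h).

Yield of C: 1ξ₁ / 689.8 = 0.227 → ξ₁ = 156.6 lbmol/h.
Conversion of B: 1ξ₁ + 2ξ₂ = 0.354 × 689.8 = 244.2 → ξ₂ = 43.8 lbmol/h.
Outlet amounts (n = n₀ + Σ ν·ξ):
  B: 689.8 − 1(156.6) − 2(43.8) = 445.6
  D: 1727 − 2(156.6) − 3(43.8) = 1282
  C: 0 + 1(156.6) = 156.6
  F: 0 + 1(43.8) = 43.8

ξ₂ = 43.8 lbmol/h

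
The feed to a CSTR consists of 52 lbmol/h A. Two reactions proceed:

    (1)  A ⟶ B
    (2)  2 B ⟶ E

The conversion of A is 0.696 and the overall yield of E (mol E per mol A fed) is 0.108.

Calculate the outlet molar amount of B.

25 lbmol/h

Conversion of A: A consumed = 1ξ₁ = 0.696 × 52 → ξ₁ = 36.19 lbmol/h.
Yield of E: 1ξ₂ / 52 = 0.108 → ξ₂ = 5.616 lbmol/h.
Outlet amounts (n = n₀ + Σ ν·ξ):
  A: 52 − 1(36.19) = 15.81
  B: 0 + 1(36.19) − 2(5.616) = 24.96
  E: 0 + 1(5.616) = 5.616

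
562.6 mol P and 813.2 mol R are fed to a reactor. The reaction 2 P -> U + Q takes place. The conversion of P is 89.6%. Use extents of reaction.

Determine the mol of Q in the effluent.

252 mol

P reacted = 0.896 × 562.6 = 504.1 mol; ν_P = −2, so ξ = 504.1/2 = 252 mol.
Outlet amounts (n = n₀ + ν ξ):
  P: 562.6 − 2(252) = 58.51
  U: 0 + 1(252) = 252
  Q: 0 + 1(252) = 252
  R: 813.2 (inert)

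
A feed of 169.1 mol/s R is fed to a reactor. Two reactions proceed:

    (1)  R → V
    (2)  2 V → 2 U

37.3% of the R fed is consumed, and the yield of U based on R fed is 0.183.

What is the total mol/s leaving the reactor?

169 mol/s

Conversion of R: R consumed = 1ξ₁ = 0.373 × 169.1 → ξ₁ = 63.07 mol/s.
Yield of U: 2ξ₂ / 169.1 = 0.183 → ξ₂ = 15.47 mol/s.
Outlet amounts (n = n₀ + Σ ν·ξ):
  R: 169.1 − 1(63.07) = 106
  V: 0 + 1(63.07) − 2(15.47) = 32.13
  U: 0 + 2(15.47) = 30.95
Total out = 106 + 32.13 + 30.95 = 169.1 mol/s.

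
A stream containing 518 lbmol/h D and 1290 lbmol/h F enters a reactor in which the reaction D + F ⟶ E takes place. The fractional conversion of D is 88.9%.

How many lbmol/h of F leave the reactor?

829 lbmol/h

D reacted = 0.889 × 518 = 460.5 lbmol/h; ν_D = −1, so ξ = 460.5/1 = 460.5 lbmol/h.
Outlet amounts (n = n₀ + ν ξ):
  D: 518 − 1(460.5) = 57.5
  F: 1290 − 1(460.5) = 829.5
  E: 0 + 1(460.5) = 460.5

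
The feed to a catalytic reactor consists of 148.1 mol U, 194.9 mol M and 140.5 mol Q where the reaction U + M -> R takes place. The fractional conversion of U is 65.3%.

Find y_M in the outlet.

U reacted = 0.653 × 148.1 = 96.71 mol; ν_U = −1, so ξ = 96.71/1 = 96.71 mol.
Outlet amounts (n = n₀ + ν ξ):
  U: 148.1 − 1(96.71) = 51.39
  M: 194.9 − 1(96.71) = 98.19
  R: 0 + 1(96.71) = 96.71
  Q: 140.5 (inert)
Total out = 386.8 mol; y_M = 98.19 / 386.8 = 0.2539.

0.254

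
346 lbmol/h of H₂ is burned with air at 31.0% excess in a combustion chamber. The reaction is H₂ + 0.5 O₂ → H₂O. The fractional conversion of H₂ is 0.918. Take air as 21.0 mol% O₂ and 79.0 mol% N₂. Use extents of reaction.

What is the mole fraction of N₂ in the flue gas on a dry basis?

0.899

Stoichiometric O₂ = 0.5 × 346 = 173 lbmol/h; O₂ fed = 173 × 1.310 = 226.6 lbmol/h.
N₂ fed = 226.6 × 79/21 = 852.6 lbmol/h.
Fuel reacted = 0.918 × 346 → ξ = 317.6 lbmol/h.
Outlet (n = n₀ + ν ξ):
  H₂: 346 − 1(317.6) = 28.37
  O₂: 226.6 − 0.5(317.6) = 67.82
  N₂: 852.6 (inert)
  H₂O: 0 + 1(317.6) = 317.6
Dry total = 948.7 lbmol/h; y_N₂ (dry) = 852.6 / 948.7 = 0.8986.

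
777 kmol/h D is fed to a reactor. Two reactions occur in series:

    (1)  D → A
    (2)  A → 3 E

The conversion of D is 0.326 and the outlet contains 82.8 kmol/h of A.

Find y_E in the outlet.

0.458

Conversion of D: D consumed = 1ξ₁ = 0.326 × 777 → ξ₁ = 253.3 kmol/h.
A balance: n_A = 0 + 1ξ₁ − 1ξ₂ = 82.8 → ξ₂ = (1·253.3 − 82.8)/1 = 170.5 kmol/h.
Outlet amounts (n = n₀ + Σ ν·ξ):
  D: 777 − 1(253.3) = 523.7
  A: 0 + 1(253.3) − 1(170.5) = 82.8
  E: 0 + 3(170.5) = 511.5
Total out = 1118 kmol/h; y_E = 511.5 / 1118 = 0.4575.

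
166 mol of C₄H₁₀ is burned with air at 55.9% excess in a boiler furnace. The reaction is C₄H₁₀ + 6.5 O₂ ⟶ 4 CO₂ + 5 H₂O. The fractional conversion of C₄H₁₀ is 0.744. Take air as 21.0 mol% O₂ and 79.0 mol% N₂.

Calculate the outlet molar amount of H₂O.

Stoichiometric O₂ = 6.5 × 166 = 1079 mol; O₂ fed = 1079 × 1.559 = 1682 mol.
N₂ fed = 1682 × 79/21 = 6328 mol.
Fuel reacted = 0.744 × 166 → ξ = 123.5 mol.
Outlet (n = n₀ + ν ξ):
  C₄H₁₀: 166 − 1(123.5) = 42.5
  O₂: 1682 − 6.5(123.5) = 879.4
  N₂: 6328 (inert)
  CO₂: 0 + 4(123.5) = 494
  H₂O: 0 + 5(123.5) = 617.5

618 mol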